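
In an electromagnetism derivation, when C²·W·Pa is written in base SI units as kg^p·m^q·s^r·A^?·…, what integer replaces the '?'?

2

C = A·s = s·A (charge = current × time).
So C² = s²·A².
W = J/s (power = energy per time),
    = kg·m²·s⁻³.
Pa = N/m² (pressure = force per area),
    = kg·m⁻¹·s⁻².
Combining: C²·W·Pa = (s²·A²) · (kg·m²·s⁻³) · (kg·m⁻¹·s⁻²) = kg²·m·s⁻³·A².
The exponent of A is 2.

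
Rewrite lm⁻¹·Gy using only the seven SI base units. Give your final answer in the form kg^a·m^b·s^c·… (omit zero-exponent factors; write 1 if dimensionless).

m²·s⁻²·cd⁻¹

lm = cd·sr = cd (luminous flux; sr is dimensionless).
So lm⁻¹ = cd⁻¹.
Gy = J/kg (absorbed dose = energy per mass),
    = m²·s⁻².
Combining: lm⁻¹·Gy = cd⁻¹ · (m²·s⁻²) = m²·s⁻²·cd⁻¹.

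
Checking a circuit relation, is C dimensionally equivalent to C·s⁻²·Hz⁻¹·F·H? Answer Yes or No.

Left side:
  C = s·A.
Right side:
  C = s·A.
  Hz = s⁻¹.
  So Hz⁻¹ = s.
  F = kg⁻¹·m⁻²·s⁴·A².
  H = kg·m²·s⁻²·A⁻².
  Combining: C·s⁻²·Hz⁻¹·F·H = (s·A) · s⁻² · s · (kg⁻¹·m⁻²·s⁴·A²) · (kg·m²·s⁻²·A⁻²) = s²·A.
Left is s·A; right is s²·A — different.

No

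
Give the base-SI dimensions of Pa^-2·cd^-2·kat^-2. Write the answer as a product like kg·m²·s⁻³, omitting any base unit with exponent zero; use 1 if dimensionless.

kg⁻²·m²·s⁶·mol⁻²·cd⁻²

Pa = N/m² (pressure = force per area),
    = kg·m⁻¹·s⁻².
So Pa⁻² = kg⁻²·m²·s⁴.
kat = mol/s = s⁻¹·mol (catalytic activity).
So kat⁻² = s²·mol⁻².
Combining: Pa⁻²·cd⁻²·kat⁻² = (kg⁻²·m²·s⁴) · cd⁻² · (s²·mol⁻²) = kg⁻²·m²·s⁶·mol⁻²·cd⁻².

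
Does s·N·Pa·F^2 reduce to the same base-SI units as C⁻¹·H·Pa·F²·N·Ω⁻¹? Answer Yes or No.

Left side:
  N = kg·m/s² = kg·m·s⁻² (force = mass × acceleration).
  Pa = N/m² (pressure = force per area),
      = kg·m⁻¹·s⁻².
  F = C/V (capacitance = charge per voltage),
      = A·s/(kg·m²·s⁻³·A⁻¹) (substituting C and V),
      = kg⁻¹·m⁻²·s⁴·A².
  So F² = kg⁻²·m⁻⁴·s⁸·A⁴.
  Combining: s·N·Pa·F² = s · (kg·m·s⁻²) · (kg·m⁻¹·s⁻²) · (kg⁻²·m⁻⁴·s⁸·A⁴) = m⁻⁴·s⁵·A⁴.
Right side:
  C = s·A.
  So C⁻¹ = s⁻¹·A⁻¹.
  H = kg·m²·s⁻²·A⁻².
  Pa = kg·m⁻¹·s⁻².
  F = kg⁻¹·m⁻²·s⁴·A².
  So F² = kg⁻²·m⁻⁴·s⁸·A⁴.
  N = kg·m·s⁻².
  Ω = kg·m²·s⁻³·A⁻².
  So Ω⁻¹ = kg⁻¹·m⁻²·s³·A².
  Combining: C⁻¹·H·Pa·F²·N·Ω⁻¹ = (s⁻¹·A⁻¹) · (kg·m²·s⁻²·A⁻²) · (kg·m⁻¹·s⁻²) · (kg⁻²·m⁻⁴·s⁸·A⁴) · (kg·m·s⁻²) · (kg⁻¹·m⁻²·s³·A²) = m⁻⁴·s⁴·A³.
Left is m⁻⁴·s⁵·A⁴; right is m⁻⁴·s⁴·A³ — different.

No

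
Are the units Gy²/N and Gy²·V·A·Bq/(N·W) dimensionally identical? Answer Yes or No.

No

Left side:
  N = kg·m/s² = kg·m·s⁻² (force = mass × acceleration).
  So N⁻¹ = kg⁻¹·m⁻¹·s².
  Gy = J/kg (absorbed dose = energy per mass),
      = m²·s⁻².
  So Gy² = m⁴·s⁻⁴.
  Combining: N⁻¹·Gy² = (kg⁻¹·m⁻¹·s²) · (m⁴·s⁻⁴) = kg⁻¹·m³·s⁻².
Right side:
  Gy = m²·s⁻².
  So Gy² = m⁴·s⁻⁴.
  V = kg·m²·s⁻³·A⁻¹.
  N = kg·m·s⁻².
  So N⁻¹ = kg⁻¹·m⁻¹·s².
  W = kg·m²·s⁻³.
  So W⁻¹ = kg⁻¹·m⁻²·s³.
  Bq = s⁻¹.
  Combining: Gy²·V·A·N⁻¹·W⁻¹·Bq = (m⁴·s⁻⁴) · (kg·m²·s⁻³·A⁻¹) · A · (kg⁻¹·m⁻¹·s²) · (kg⁻¹·m⁻²·s³) · s⁻¹ = kg⁻¹·m³·s⁻³.
Left is kg⁻¹·m³·s⁻²; right is kg⁻¹·m³·s⁻³ — different.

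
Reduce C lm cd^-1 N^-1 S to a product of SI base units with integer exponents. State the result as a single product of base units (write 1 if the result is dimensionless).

kg⁻²·m⁻³·s⁶·A³

C = A·s = s·A (charge = current × time).
lm = cd·sr = cd (luminous flux; sr is dimensionless).
N = kg·m/s² = kg·m·s⁻² (force = mass × acceleration).
So N⁻¹ = kg⁻¹·m⁻¹·s².
S = 1/Ω (conductance is reciprocal resistance),
    = kg⁻¹·m⁻²·s³·A².
Combining: C·lm·cd⁻¹·N⁻¹·S = (s·A) · cd · cd⁻¹ · (kg⁻¹·m⁻¹·s²) · (kg⁻¹·m⁻²·s³·A²) = kg⁻²·m⁻³·s⁶·A³.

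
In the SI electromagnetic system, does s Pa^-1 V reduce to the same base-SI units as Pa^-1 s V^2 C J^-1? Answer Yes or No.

Yes

Left side:
  Pa = N/m² (pressure = force per area),
      = kg·m⁻¹·s⁻².
  So Pa⁻¹ = kg⁻¹·m·s².
  V = W/A (potential = power per current),
      = kg·m²·s⁻³·A⁻¹.
  Combining: s·Pa⁻¹·V = s · (kg⁻¹·m·s²) · (kg·m²·s⁻³·A⁻¹) = m³·A⁻¹.
Right side:
  Pa = kg·m⁻¹·s⁻².
  So Pa⁻¹ = kg⁻¹·m·s².
  V = kg·m²·s⁻³·A⁻¹.
  So V² = kg²·m⁴·s⁻⁶·A⁻².
  C = s·A.
  J = kg·m²·s⁻².
  So J⁻¹ = kg⁻¹·m⁻²·s².
  Combining: Pa⁻¹·s·V²·C·J⁻¹ = (kg⁻¹·m·s²) · s · (kg²·m⁴·s⁻⁶·A⁻²) · (s·A) · (kg⁻¹·m⁻²·s²) = m³·A⁻¹.
Both reduce to m³·A⁻¹.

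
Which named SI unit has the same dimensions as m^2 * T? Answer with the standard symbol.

T = Wb/m² (flux density = flux per area),
    = kg·s⁻²·A⁻¹.
Combining: m²·T = m² · (kg·s⁻²·A⁻¹) = kg·m²·s⁻²·A⁻¹.
kg·m²·s⁻²·A⁻¹ is the base-SI form of the weber.

Wb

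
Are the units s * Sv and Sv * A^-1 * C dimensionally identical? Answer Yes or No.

Left side:
  Sv = J/kg (equivalent dose = energy per mass),
      = m²·s⁻².
  Combining: s·Sv = s · (m²·s⁻²) = m²·s⁻¹.
Right side:
  Sv = J/kg (equivalent dose = energy per mass),
      = m²·s⁻².
  C = A·s = s·A (charge = current × time).
  Combining: Sv·A⁻¹·C = (m²·s⁻²) · A⁻¹ · (s·A) = m²·s⁻¹.
Both reduce to m²·s⁻¹.

Yes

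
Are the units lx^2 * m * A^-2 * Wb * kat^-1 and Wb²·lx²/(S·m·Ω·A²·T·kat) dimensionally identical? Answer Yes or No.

Yes

Left side:
  lx = m⁻²·cd.
  So lx² = m⁻⁴·cd².
  Wb = kg·m²·s⁻²·A⁻¹.
  kat = s⁻¹·mol.
  So kat⁻¹ = s·mol⁻¹.
  Combining: lx²·m·A⁻²·Wb·kat⁻¹ = (m⁻⁴·cd²) · m · A⁻² · (kg·m²·s⁻²·A⁻¹) · (s·mol⁻¹) = kg·m⁻¹·s⁻¹·A⁻³·mol⁻¹·cd².
Right side:
  S = kg⁻¹·m⁻²·s³·A².
  So S⁻¹ = kg·m²·s⁻³·A⁻².
  Ω = kg·m²·s⁻³·A⁻².
  So Ω⁻¹ = kg⁻¹·m⁻²·s³·A².
  T = kg·s⁻²·A⁻¹.
  So T⁻¹ = kg⁻¹·s²·A.
  Wb = kg·m²·s⁻²·A⁻¹.
  So Wb² = kg²·m⁴·s⁻⁴·A⁻².
  kat = s⁻¹·mol.
  So kat⁻¹ = s·mol⁻¹.
  lx = m⁻²·cd.
  So lx² = m⁻⁴·cd².
  Combining: S⁻¹·m⁻¹·Ω⁻¹·A⁻²·T⁻¹·Wb²·kat⁻¹·lx² = (kg·m²·s⁻³·A⁻²) · m⁻¹ · (kg⁻¹·m⁻²·s³·A²) · A⁻² · (kg⁻¹·s²·A) · (kg²·m⁴·s⁻⁴·A⁻²) · (s·mol⁻¹) · (m⁻⁴·cd²) = kg·m⁻¹·s⁻¹·A⁻³·mol⁻¹·cd².
Both reduce to kg·m⁻¹·s⁻¹·A⁻³·mol⁻¹·cd².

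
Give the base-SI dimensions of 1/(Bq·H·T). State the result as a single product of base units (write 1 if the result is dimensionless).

kg⁻²·m⁻²·s⁵·A³

Bq = 1/s = s⁻¹ (activity is decays per second).
So Bq⁻¹ = s.
H = Wb/A (inductance = flux per current),
    = kg·m²·s⁻²·A⁻².
So H⁻¹ = kg⁻¹·m⁻²·s²·A².
T = Wb/m² (flux density = flux per area),
    = kg·s⁻²·A⁻¹.
So T⁻¹ = kg⁻¹·s²·A.
Combining: Bq⁻¹·H⁻¹·T⁻¹ = s · (kg⁻¹·m⁻²·s²·A²) · (kg⁻¹·s²·A) = kg⁻²·m⁻²·s⁵·A³.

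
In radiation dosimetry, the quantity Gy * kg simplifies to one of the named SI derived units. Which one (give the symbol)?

Gy = m²·s⁻².
Combining: Gy·kg = (m²·s⁻²) · kg = kg·m²·s⁻².
kg·m²·s⁻² is the base-SI form of the joule.

J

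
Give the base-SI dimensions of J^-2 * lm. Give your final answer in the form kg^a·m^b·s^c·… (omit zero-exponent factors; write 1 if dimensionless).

J = N·m (work = force × distance),
    = kg·m²·s⁻².
So J⁻² = kg⁻²·m⁻⁴·s⁴.
lm = cd·sr = cd (luminous flux; sr is dimensionless).
Combining: J⁻²·lm = (kg⁻²·m⁻⁴·s⁴) · cd = kg⁻²·m⁻⁴·s⁴·cd.

kg⁻²·m⁻⁴·s⁴·cd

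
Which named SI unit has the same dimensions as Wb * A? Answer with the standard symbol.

J

Wb = V·s (flux: a volt is a weber per second),
    = kg·m²·s⁻²·A⁻¹.
Combining: Wb·A = (kg·m²·s⁻²·A⁻¹) · A = kg·m²·s⁻².
kg·m²·s⁻² is the base-SI form of the joule.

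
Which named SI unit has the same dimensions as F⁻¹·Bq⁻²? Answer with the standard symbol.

H

F = C/V (capacitance = charge per voltage),
    = A·s/(kg·m²·s⁻³·A⁻¹) (substituting C and V),
    = kg⁻¹·m⁻²·s⁴·A².
So F⁻¹ = kg·m²·s⁻⁴·A⁻².
Bq = 1/s = s⁻¹ (activity is decays per second).
So Bq⁻² = s².
Combining: F⁻¹·Bq⁻² = (kg·m²·s⁻⁴·A⁻²) · s² = kg·m²·s⁻²·A⁻².
kg·m²·s⁻²·A⁻² is the base-SI form of the henry.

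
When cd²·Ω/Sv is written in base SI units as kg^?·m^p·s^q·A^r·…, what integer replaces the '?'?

Sv = m²·s⁻².
So Sv⁻¹ = m⁻²·s².
Ω = kg·m²·s⁻³·A⁻².
Combining: Sv⁻¹·cd²·Ω = (m⁻²·s²) · cd² · (kg·m²·s⁻³·A⁻²) = kg·s⁻¹·A⁻²·cd².
The exponent of kg is 1.

1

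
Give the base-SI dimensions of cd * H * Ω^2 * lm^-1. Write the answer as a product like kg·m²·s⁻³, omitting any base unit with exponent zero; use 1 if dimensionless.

kg³·m⁶·s⁻⁸·A⁻⁶

H = Wb/A (inductance = flux per current),
    = kg·m²·s⁻²·A⁻².
Ω = V/A (resistance = voltage per current),
    = kg·m²·s⁻³·A⁻².
So Ω² = kg²·m⁴·s⁻⁶·A⁻⁴.
lm = cd·sr = cd (luminous flux; sr is dimensionless).
So lm⁻¹ = cd⁻¹.
Combining: cd·H·Ω²·lm⁻¹ = cd · (kg·m²·s⁻²·A⁻²) · (kg²·m⁴·s⁻⁶·A⁻⁴) · cd⁻¹ = kg³·m⁶·s⁻⁸·A⁻⁶.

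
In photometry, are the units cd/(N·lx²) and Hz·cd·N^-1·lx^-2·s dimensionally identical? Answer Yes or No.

Left side:
  N = kg·m/s² = kg·m·s⁻² (force = mass × acceleration).
  So N⁻¹ = kg⁻¹·m⁻¹·s².
  lx = lm/m² (illuminance = luminous flux per area),
      = m⁻²·cd.
  So lx⁻² = m⁴·cd⁻².
  Combining: N⁻¹·lx⁻²·cd = (kg⁻¹·m⁻¹·s²) · (m⁴·cd⁻²) · cd = kg⁻¹·m³·s²·cd⁻¹.
Right side:
  Hz = 1/s = s⁻¹ (frequency is cycles per second).
  N = kg·m/s² = kg·m·s⁻² (force = mass × acceleration).
  So N⁻¹ = kg⁻¹·m⁻¹·s².
  lx = lm/m² (illuminance = luminous flux per area),
      = m⁻²·cd.
  So lx⁻² = m⁴·cd⁻².
  Combining: Hz·cd·N⁻¹·lx⁻²·s = s⁻¹ · cd · (kg⁻¹·m⁻¹·s²) · (m⁴·cd⁻²) · s = kg⁻¹·m³·s²·cd⁻¹.
Both reduce to kg⁻¹·m³·s²·cd⁻¹.

Yes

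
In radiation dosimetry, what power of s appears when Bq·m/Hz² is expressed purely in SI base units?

1

Bq = 1/s = s⁻¹ (activity is decays per second).
Hz = 1/s = s⁻¹ (frequency is cycles per second).
So Hz⁻² = s².
Combining: Bq·m·Hz⁻² = s⁻¹ · m · s² = m·s.
The exponent of s is 1.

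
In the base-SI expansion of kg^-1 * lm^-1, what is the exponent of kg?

-1

lm = cd·sr = cd (luminous flux; sr is dimensionless).
So lm⁻¹ = cd⁻¹.
Combining: kg⁻¹·lm⁻¹ = kg⁻¹ · cd⁻¹ = kg⁻¹·cd⁻¹.
The exponent of kg is -1.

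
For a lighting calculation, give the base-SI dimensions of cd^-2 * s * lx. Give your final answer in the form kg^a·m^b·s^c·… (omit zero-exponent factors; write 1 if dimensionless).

m⁻²·s·cd⁻¹

lx = lm/m² (illuminance = luminous flux per area),
    = m⁻²·cd.
Combining: cd⁻²·s·lx = cd⁻² · s · (m⁻²·cd) = m⁻²·s·cd⁻¹.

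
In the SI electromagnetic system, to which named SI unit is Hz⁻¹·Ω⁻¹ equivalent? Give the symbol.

Hz = s⁻¹.
So Hz⁻¹ = s.
Ω = kg·m²·s⁻³·A⁻².
So Ω⁻¹ = kg⁻¹·m⁻²·s³·A².
Combining: Hz⁻¹·Ω⁻¹ = s · (kg⁻¹·m⁻²·s³·A²) = kg⁻¹·m⁻²·s⁴·A².
kg⁻¹·m⁻²·s⁴·A² is the base-SI form of the farad.

F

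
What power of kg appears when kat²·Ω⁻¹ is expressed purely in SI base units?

-1

kat = mol/s = s⁻¹·mol (catalytic activity).
So kat² = s⁻²·mol².
Ω = V/A (resistance = voltage per current),
    = kg·m²·s⁻³·A⁻².
So Ω⁻¹ = kg⁻¹·m⁻²·s³·A².
Combining: kat²·Ω⁻¹ = (s⁻²·mol²) · (kg⁻¹·m⁻²·s³·A²) = kg⁻¹·m⁻²·s·A²·mol².
The exponent of kg is -1.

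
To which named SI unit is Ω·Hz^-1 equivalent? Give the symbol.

H

Ω = kg·m²·s⁻³·A⁻².
Hz = s⁻¹.
So Hz⁻¹ = s.
Combining: Ω·Hz⁻¹ = (kg·m²·s⁻³·A⁻²) · s = kg·m²·s⁻²·A⁻².
kg·m²·s⁻²·A⁻² is the base-SI form of the henry.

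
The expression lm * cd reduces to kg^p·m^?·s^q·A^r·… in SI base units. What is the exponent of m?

0

lm = cd.
Combining: lm·cd = cd · cd = cd².
The exponent of m is 0.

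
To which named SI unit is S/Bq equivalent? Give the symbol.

F

Bq = 1/s = s⁻¹ (activity is decays per second).
So Bq⁻¹ = s.
S = 1/Ω (conductance is reciprocal resistance),
    = kg⁻¹·m⁻²·s³·A².
Combining: Bq⁻¹·S = s · (kg⁻¹·m⁻²·s³·A²) = kg⁻¹·m⁻²·s⁴·A².
kg⁻¹·m⁻²·s⁴·A² is the base-SI form of the farad.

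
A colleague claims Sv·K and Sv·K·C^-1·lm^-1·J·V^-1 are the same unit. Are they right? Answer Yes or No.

Left side:
  Sv = J/kg (equivalent dose = energy per mass),
      = m²·s⁻².
  Combining: Sv·K = (m²·s⁻²) · K = m²·s⁻²·K.
Right side:
  Sv = m²·s⁻².
  C = s·A.
  So C⁻¹ = s⁻¹·A⁻¹.
  lm = cd.
  So lm⁻¹ = cd⁻¹.
  J = kg·m²·s⁻².
  V = kg·m²·s⁻³·A⁻¹.
  So V⁻¹ = kg⁻¹·m⁻²·s³·A.
  Combining: Sv·K·C⁻¹·lm⁻¹·J·V⁻¹ = (m²·s⁻²) · K · (s⁻¹·A⁻¹) · cd⁻¹ · (kg·m²·s⁻²) · (kg⁻¹·m⁻²·s³·A) = m²·s⁻²·K·cd⁻¹.
Left is m²·s⁻²·K; right is m²·s⁻²·K·cd⁻¹ — different.

No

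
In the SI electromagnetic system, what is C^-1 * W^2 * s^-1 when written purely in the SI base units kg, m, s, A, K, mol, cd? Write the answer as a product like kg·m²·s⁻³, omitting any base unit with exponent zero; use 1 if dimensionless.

C = s·A.
So C⁻¹ = s⁻¹·A⁻¹.
W = kg·m²·s⁻³.
So W² = kg²·m⁴·s⁻⁶.
Combining: C⁻¹·W²·s⁻¹ = (s⁻¹·A⁻¹) · (kg²·m⁴·s⁻⁶) · s⁻¹ = kg²·m⁴·s⁻⁸·A⁻¹.

kg²·m⁴·s⁻⁸·A⁻¹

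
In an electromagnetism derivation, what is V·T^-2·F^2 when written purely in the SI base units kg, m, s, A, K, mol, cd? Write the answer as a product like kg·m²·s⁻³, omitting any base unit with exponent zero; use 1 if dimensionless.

V = kg·m²·s⁻³·A⁻¹.
T = kg·s⁻²·A⁻¹.
So T⁻² = kg⁻²·s⁴·A².
F = kg⁻¹·m⁻²·s⁴·A².
So F² = kg⁻²·m⁻⁴·s⁸·A⁴.
Combining: V·T⁻²·F² = (kg·m²·s⁻³·A⁻¹) · (kg⁻²·s⁴·A²) · (kg⁻²·m⁻⁴·s⁸·A⁴) = kg⁻³·m⁻²·s⁹·A⁵.

kg⁻³·m⁻²·s⁹·A⁵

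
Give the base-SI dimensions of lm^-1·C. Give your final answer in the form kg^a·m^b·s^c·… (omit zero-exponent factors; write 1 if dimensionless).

s·A·cd⁻¹

lm = cd·sr = cd (luminous flux; sr is dimensionless).
So lm⁻¹ = cd⁻¹.
C = A·s = s·A (charge = current × time).
Combining: lm⁻¹·C = cd⁻¹ · (s·A) = s·A·cd⁻¹.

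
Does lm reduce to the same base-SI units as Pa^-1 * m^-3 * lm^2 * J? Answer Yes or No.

Left side:
  lm = cd.
Right side:
  Pa = N/m² (pressure = force per area),
      = kg·m⁻¹·s⁻².
  So Pa⁻¹ = kg⁻¹·m·s².
  lm = cd·sr = cd (luminous flux; sr is dimensionless).
  So lm² = cd².
  J = N·m (work = force × distance),
      = kg·m²·s⁻².
  Combining: Pa⁻¹·m⁻³·lm²·J = (kg⁻¹·m·s²) · m⁻³ · cd² · (kg·m²·s⁻²) = cd².
Left is cd; right is cd² — different.

No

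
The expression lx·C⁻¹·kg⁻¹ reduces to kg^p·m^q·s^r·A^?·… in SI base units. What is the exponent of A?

-1

lx = lm/m² (illuminance = luminous flux per area),
    = m⁻²·cd.
C = A·s = s·A (charge = current × time).
So C⁻¹ = s⁻¹·A⁻¹.
Combining: lx·C⁻¹·kg⁻¹ = (m⁻²·cd) · (s⁻¹·A⁻¹) · kg⁻¹ = kg⁻¹·m⁻²·s⁻¹·A⁻¹·cd.
The exponent of A is -1.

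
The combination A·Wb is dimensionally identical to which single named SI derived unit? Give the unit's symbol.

J

Wb = kg·m²·s⁻²·A⁻¹.
Combining: A·Wb = A · (kg·m²·s⁻²·A⁻¹) = kg·m²·s⁻².
kg·m²·s⁻² is the base-SI form of the joule.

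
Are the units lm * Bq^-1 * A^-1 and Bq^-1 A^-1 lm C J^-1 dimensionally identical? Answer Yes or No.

No

Left side:
  lm = cd.
  Bq = s⁻¹.
  So Bq⁻¹ = s.
  Combining: lm·Bq⁻¹·A⁻¹ = cd · s · A⁻¹ = s·A⁻¹·cd.
Right side:
  Bq = 1/s = s⁻¹ (activity is decays per second).
  So Bq⁻¹ = s.
  lm = cd·sr = cd (luminous flux; sr is dimensionless).
  C = A·s = s·A (charge = current × time).
  J = N·m (work = force × distance),
      = kg·m²·s⁻².
  So J⁻¹ = kg⁻¹·m⁻²·s².
  Combining: Bq⁻¹·A⁻¹·lm·C·J⁻¹ = s · A⁻¹ · cd · (s·A) · (kg⁻¹·m⁻²·s²) = kg⁻¹·m⁻²·s⁴·cd.
Left is s·A⁻¹·cd; right is kg⁻¹·m⁻²·s⁴·cd — different.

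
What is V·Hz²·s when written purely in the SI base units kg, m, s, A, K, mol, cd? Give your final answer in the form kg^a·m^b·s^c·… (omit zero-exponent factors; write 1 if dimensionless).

V = W/A (potential = power per current),
    = kg·m²·s⁻³·A⁻¹.
Hz = 1/s = s⁻¹ (frequency is cycles per second).
So Hz² = s⁻².
Combining: V·Hz²·s = (kg·m²·s⁻³·A⁻¹) · s⁻² · s = kg·m²·s⁻⁴·A⁻¹.

kg·m²·s⁻⁴·A⁻¹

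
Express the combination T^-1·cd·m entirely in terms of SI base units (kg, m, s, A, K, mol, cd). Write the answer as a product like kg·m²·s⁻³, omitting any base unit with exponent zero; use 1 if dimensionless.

kg⁻¹·m·s²·A·cd

T = kg·s⁻²·A⁻¹.
So T⁻¹ = kg⁻¹·s²·A.
Combining: T⁻¹·cd·m = (kg⁻¹·s²·A) · cd · m = kg⁻¹·m·s²·A·cd.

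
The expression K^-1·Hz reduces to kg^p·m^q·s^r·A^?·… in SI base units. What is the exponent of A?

Hz = 1/s = s⁻¹ (frequency is cycles per second).
Combining: K⁻¹·Hz = K⁻¹ · s⁻¹ = s⁻¹·K⁻¹.
The exponent of A is 0.

0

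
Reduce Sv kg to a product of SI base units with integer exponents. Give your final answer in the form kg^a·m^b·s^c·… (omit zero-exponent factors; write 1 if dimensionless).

Sv = m²·s⁻².
Combining: Sv·kg = (m²·s⁻²) · kg = kg·m²·s⁻².

kg·m²·s⁻²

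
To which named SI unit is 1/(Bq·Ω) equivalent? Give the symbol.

Bq = 1/s = s⁻¹ (activity is decays per second).
So Bq⁻¹ = s.
Ω = V/A (resistance = voltage per current),
    = kg·m²·s⁻³·A⁻².
So Ω⁻¹ = kg⁻¹·m⁻²·s³·A².
Combining: Bq⁻¹·Ω⁻¹ = s · (kg⁻¹·m⁻²·s³·A²) = kg⁻¹·m⁻²·s⁴·A².
kg⁻¹·m⁻²·s⁴·A² is the base-SI form of the farad.

F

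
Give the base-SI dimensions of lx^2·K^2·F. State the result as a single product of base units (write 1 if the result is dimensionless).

kg⁻¹·m⁻⁶·s⁴·A²·K²·cd²

lx = m⁻²·cd.
So lx² = m⁻⁴·cd².
F = kg⁻¹·m⁻²·s⁴·A².
Combining: lx²·K²·F = (m⁻⁴·cd²) · K² · (kg⁻¹·m⁻²·s⁴·A²) = kg⁻¹·m⁻⁶·s⁴·A²·K²·cd².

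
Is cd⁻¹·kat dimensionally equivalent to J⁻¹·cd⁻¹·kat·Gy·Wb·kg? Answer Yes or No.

No

Left side:
  kat = mol/s = s⁻¹·mol (catalytic activity).
  Combining: cd⁻¹·kat = cd⁻¹ · (s⁻¹·mol) = s⁻¹·mol·cd⁻¹.
Right side:
  J = kg·m²·s⁻².
  So J⁻¹ = kg⁻¹·m⁻²·s².
  kat = s⁻¹·mol.
  Gy = m²·s⁻².
  Wb = kg·m²·s⁻²·A⁻¹.
  Combining: J⁻¹·cd⁻¹·kat·Gy·Wb·kg = (kg⁻¹·m⁻²·s²) · cd⁻¹ · (s⁻¹·mol) · (m²·s⁻²) · (kg·m²·s⁻²·A⁻¹) · kg = kg·m²·s⁻³·A⁻¹·mol·cd⁻¹.
Left is s⁻¹·mol·cd⁻¹; right is kg·m²·s⁻³·A⁻¹·mol·cd⁻¹ — different.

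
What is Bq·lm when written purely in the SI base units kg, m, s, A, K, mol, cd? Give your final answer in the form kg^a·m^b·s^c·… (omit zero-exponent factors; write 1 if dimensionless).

Bq = s⁻¹.
lm = cd.
Combining: Bq·lm = s⁻¹ · cd = s⁻¹·cd.

s⁻¹·cd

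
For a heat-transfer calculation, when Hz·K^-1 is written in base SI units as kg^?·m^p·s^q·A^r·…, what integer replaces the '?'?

Hz = 1/s = s⁻¹ (frequency is cycles per second).
Combining: Hz·K⁻¹ = s⁻¹ · K⁻¹ = s⁻¹·K⁻¹.
The exponent of kg is 0.

0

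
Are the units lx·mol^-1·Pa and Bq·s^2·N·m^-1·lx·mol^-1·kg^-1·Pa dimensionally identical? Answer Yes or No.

No

Left side:
  lx = lm/m² (illuminance = luminous flux per area),
      = m⁻²·cd.
  Pa = N/m² (pressure = force per area),
      = kg·m⁻¹·s⁻².
  Combining: lx·mol⁻¹·Pa = (m⁻²·cd) · mol⁻¹ · (kg·m⁻¹·s⁻²) = kg·m⁻³·s⁻²·mol⁻¹·cd.
Right side:
  Bq = 1/s = s⁻¹ (activity is decays per second).
  N = kg·m/s² = kg·m·s⁻² (force = mass × acceleration).
  lx = lm/m² (illuminance = luminous flux per area),
      = m⁻²·cd.
  Pa = N/m² (pressure = force per area),
      = kg·m⁻¹·s⁻².
  Combining: Bq·s²·N·m⁻¹·lx·mol⁻¹·kg⁻¹·Pa = s⁻¹ · s² · (kg·m·s⁻²) · m⁻¹ · (m⁻²·cd) · mol⁻¹ · kg⁻¹ · (kg·m⁻¹·s⁻²) = kg·m⁻³·s⁻³·mol⁻¹·cd.
Left is kg·m⁻³·s⁻²·mol⁻¹·cd; right is kg·m⁻³·s⁻³·mol⁻¹·cd — different.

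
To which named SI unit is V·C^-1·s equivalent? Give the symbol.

V = W/A (potential = power per current),
    = kg·m²·s⁻³·A⁻¹.
C = A·s = s·A (charge = current × time).
So C⁻¹ = s⁻¹·A⁻¹.
Combining: V·C⁻¹·s = (kg·m²·s⁻³·A⁻¹) · (s⁻¹·A⁻¹) · s = kg·m²·s⁻³·A⁻².
kg·m²·s⁻³·A⁻² is the base-SI form of the ohm.

Ω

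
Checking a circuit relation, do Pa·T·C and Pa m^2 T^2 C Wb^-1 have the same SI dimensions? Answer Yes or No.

Left side:
  Pa = N/m² (pressure = force per area),
      = kg·m⁻¹·s⁻².
  T = Wb/m² (flux density = flux per area),
      = kg·s⁻²·A⁻¹.
  C = A·s = s·A (charge = current × time).
  Combining: Pa·T·C = (kg·m⁻¹·s⁻²) · (kg·s⁻²·A⁻¹) · (s·A) = kg²·m⁻¹·s⁻³.
Right side:
  Pa = N/m² (pressure = force per area),
      = kg·m⁻¹·s⁻².
  T = Wb/m² (flux density = flux per area),
      = kg·s⁻²·A⁻¹.
  So T² = kg²·s⁻⁴·A⁻².
  C = A·s = s·A (charge = current × time).
  Wb = V·s (flux: a volt is a weber per second),
      = kg·m²·s⁻²·A⁻¹.
  So Wb⁻¹ = kg⁻¹·m⁻²·s²·A.
  Combining: Pa·m²·T²·C·Wb⁻¹ = (kg·m⁻¹·s⁻²) · m² · (kg²·s⁻⁴·A⁻²) · (s·A) · (kg⁻¹·m⁻²·s²·A) = kg²·m⁻¹·s⁻³.
Both reduce to kg²·m⁻¹·s⁻³.

Yes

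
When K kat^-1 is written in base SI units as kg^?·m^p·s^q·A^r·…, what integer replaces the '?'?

kat = s⁻¹·mol.
So kat⁻¹ = s·mol⁻¹.
Combining: K·kat⁻¹ = K · (s·mol⁻¹) = s·K·mol⁻¹.
The exponent of kg is 0.

0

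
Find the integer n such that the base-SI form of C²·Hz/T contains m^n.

0

T = kg·s⁻²·A⁻¹.
So T⁻¹ = kg⁻¹·s²·A.
C = s·A.
So C² = s²·A².
Hz = s⁻¹.
Combining: T⁻¹·C²·Hz = (kg⁻¹·s²·A) · (s²·A²) · s⁻¹ = kg⁻¹·s³·A³.
The exponent of m is 0.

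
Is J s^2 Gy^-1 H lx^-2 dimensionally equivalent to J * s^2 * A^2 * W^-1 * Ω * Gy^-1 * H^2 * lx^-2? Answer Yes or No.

No

Left side:
  J = N·m (work = force × distance),
      = kg·m²·s⁻².
  Gy = J/kg (absorbed dose = energy per mass),
      = m²·s⁻².
  So Gy⁻¹ = m⁻²·s².
  H = Wb/A (inductance = flux per current),
      = kg·m²·s⁻²·A⁻².
  lx = lm/m² (illuminance = luminous flux per area),
      = m⁻²·cd.
  So lx⁻² = m⁴·cd⁻².
  Combining: J·s²·Gy⁻¹·H·lx⁻² = (kg·m²·s⁻²) · s² · (m⁻²·s²) · (kg·m²·s⁻²·A⁻²) · (m⁴·cd⁻²) = kg²·m⁶·A⁻²·cd⁻².
Right side:
  J = N·m (work = force × distance),
      = kg·m²·s⁻².
  W = J/s (power = energy per time),
      = kg·m²·s⁻³.
  So W⁻¹ = kg⁻¹·m⁻²·s³.
  Ω = V/A (resistance = voltage per current),
      = kg·m²·s⁻³·A⁻².
  Gy = J/kg (absorbed dose = energy per mass),
      = m²·s⁻².
  So Gy⁻¹ = m⁻²·s².
  H = Wb/A (inductance = flux per current),
      = kg·m²·s⁻²·A⁻².
  So H² = kg²·m⁴·s⁻⁴·A⁻⁴.
  lx = lm/m² (illuminance = luminous flux per area),
      = m⁻²·cd.
  So lx⁻² = m⁴·cd⁻².
  Combining: J·s²·A²·W⁻¹·Ω·Gy⁻¹·H²·lx⁻² = (kg·m²·s⁻²) · s² · A² · (kg⁻¹·m⁻²·s³) · (kg·m²·s⁻³·A⁻²) · (m⁻²·s²) · (kg²·m⁴·s⁻⁴·A⁻⁴) · (m⁴·cd⁻²) = kg³·m⁸·s⁻²·A⁻⁴·cd⁻².
Left is kg²·m⁶·A⁻²·cd⁻²; right is kg³·m⁸·s⁻²·A⁻⁴·cd⁻² — different.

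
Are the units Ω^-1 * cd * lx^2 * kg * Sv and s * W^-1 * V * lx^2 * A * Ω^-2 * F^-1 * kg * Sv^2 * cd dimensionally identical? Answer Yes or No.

Left side:
  Ω = kg·m²·s⁻³·A⁻².
  So Ω⁻¹ = kg⁻¹·m⁻²·s³·A².
  lx = m⁻²·cd.
  So lx² = m⁻⁴·cd².
  Sv = m²·s⁻².
  Combining: Ω⁻¹·cd·lx²·kg·Sv = (kg⁻¹·m⁻²·s³·A²) · cd · (m⁻⁴·cd²) · kg · (m²·s⁻²) = m⁻⁴·s·A²·cd³.
Right side:
  W = J/s (power = energy per time),
      = kg·m²·s⁻³.
  So W⁻¹ = kg⁻¹·m⁻²·s³.
  V = W/A (potential = power per current),
      = kg·m²·s⁻³·A⁻¹.
  lx = lm/m² (illuminance = luminous flux per area),
      = m⁻²·cd.
  So lx² = m⁻⁴·cd².
  Ω = V/A (resistance = voltage per current),
      = kg·m²·s⁻³·A⁻².
  So Ω⁻² = kg⁻²·m⁻⁴·s⁶·A⁴.
  F = C/V (capacitance = charge per voltage),
      = A·s/(kg·m²·s⁻³·A⁻¹) (substituting C and V),
      = kg⁻¹·m⁻²·s⁴·A².
  So F⁻¹ = kg·m²·s⁻⁴·A⁻².
  Sv = J/kg (equivalent dose = energy per mass),
      = m²·s⁻².
  So Sv² = m⁴·s⁻⁴.
  Combining: s·W⁻¹·V·lx²·A·Ω⁻²·F⁻¹·kg·Sv²·cd = s · (kg⁻¹·m⁻²·s³) · (kg·m²·s⁻³·A⁻¹) · (m⁻⁴·cd²) · A · (kg⁻²·m⁻⁴·s⁶·A⁴) · (kg·m²·s⁻⁴·A⁻²) · kg · (m⁴·s⁻⁴) · cd = m⁻²·s⁻¹·A²·cd³.
Left is m⁻⁴·s·A²·cd³; right is m⁻²·s⁻¹·A²·cd³ — different.

No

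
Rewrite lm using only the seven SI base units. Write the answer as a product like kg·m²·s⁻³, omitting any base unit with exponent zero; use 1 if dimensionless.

cd

lm = cd.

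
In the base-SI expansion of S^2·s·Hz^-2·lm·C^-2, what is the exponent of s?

S = kg⁻¹·m⁻²·s³·A².
So S² = kg⁻²·m⁻⁴·s⁶·A⁴.
Hz = s⁻¹.
So Hz⁻² = s².
lm = cd.
C = s·A.
So C⁻² = s⁻²·A⁻².
Combining: S²·s·Hz⁻²·lm·C⁻² = (kg⁻²·m⁻⁴·s⁶·A⁴) · s · s² · cd · (s⁻²·A⁻²) = kg⁻²·m⁻⁴·s⁷·A²·cd.
The exponent of s is 7.

7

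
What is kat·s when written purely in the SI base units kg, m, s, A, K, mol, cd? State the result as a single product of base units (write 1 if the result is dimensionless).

mol

kat = mol/s = s⁻¹·mol (catalytic activity).
Combining: kat·s = (s⁻¹·mol) · s = mol.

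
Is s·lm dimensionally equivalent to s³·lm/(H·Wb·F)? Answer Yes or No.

Left side:
  lm = cd.
  Combining: s·lm = s · cd = s·cd.
Right side:
  H = kg·m²·s⁻²·A⁻².
  So H⁻¹ = kg⁻¹·m⁻²·s²·A².
  Wb = kg·m²·s⁻²·A⁻¹.
  So Wb⁻¹ = kg⁻¹·m⁻²·s²·A.
  F = kg⁻¹·m⁻²·s⁴·A².
  So F⁻¹ = kg·m²·s⁻⁴·A⁻².
  lm = cd.
  Combining: H⁻¹·s³·Wb⁻¹·F⁻¹·lm = (kg⁻¹·m⁻²·s²·A²) · s³ · (kg⁻¹·m⁻²·s²·A) · (kg·m²·s⁻⁴·A⁻²) · cd = kg⁻¹·m⁻²·s³·A·cd.
Left is s·cd; right is kg⁻¹·m⁻²·s³·A·cd — different.

No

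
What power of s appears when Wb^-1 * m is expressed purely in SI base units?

2

Wb = V·s (flux: a volt is a weber per second),
    = kg·m²·s⁻²·A⁻¹.
So Wb⁻¹ = kg⁻¹·m⁻²·s²·A.
Combining: Wb⁻¹·m = (kg⁻¹·m⁻²·s²·A) · m = kg⁻¹·m⁻¹·s²·A.
The exponent of s is 2.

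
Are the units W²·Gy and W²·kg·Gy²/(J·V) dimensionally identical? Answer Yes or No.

Left side:
  W = kg·m²·s⁻³.
  So W² = kg²·m⁴·s⁻⁶.
  Gy = m²·s⁻².
  Combining: W²·Gy = (kg²·m⁴·s⁻⁶) · (m²·s⁻²) = kg²·m⁶·s⁻⁸.
Right side:
  J = kg·m²·s⁻².
  So J⁻¹ = kg⁻¹·m⁻²·s².
  W = kg·m²·s⁻³.
  So W² = kg²·m⁴·s⁻⁶.
  V = kg·m²·s⁻³·A⁻¹.
  So V⁻¹ = kg⁻¹·m⁻²·s³·A.
  Gy = m²·s⁻².
  So Gy² = m⁴·s⁻⁴.
  Combining: J⁻¹·W²·V⁻¹·kg·Gy² = (kg⁻¹·m⁻²·s²) · (kg²·m⁴·s⁻⁶) · (kg⁻¹·m⁻²·s³·A) · kg · (m⁴·s⁻⁴) = kg·m⁴·s⁻⁵·A.
Left is kg²·m⁶·s⁻⁸; right is kg·m⁴·s⁻⁵·A — different.

No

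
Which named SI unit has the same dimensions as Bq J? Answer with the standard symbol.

W

Bq = 1/s = s⁻¹ (activity is decays per second).
J = N·m (work = force × distance),
    = kg·m²·s⁻².
Combining: Bq·J = s⁻¹ · (kg·m²·s⁻²) = kg·m²·s⁻³.
kg·m²·s⁻³ is the base-SI form of the watt.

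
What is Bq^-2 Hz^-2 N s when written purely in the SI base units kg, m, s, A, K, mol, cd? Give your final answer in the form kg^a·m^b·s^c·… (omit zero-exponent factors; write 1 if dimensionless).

Bq = s⁻¹.
So Bq⁻² = s².
Hz = s⁻¹.
So Hz⁻² = s².
N = kg·m·s⁻².
Combining: Bq⁻²·Hz⁻²·N·s = s² · s² · (kg·m·s⁻²) · s = kg·m·s³.

kg·m·s³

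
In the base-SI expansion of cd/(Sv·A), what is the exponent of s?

Sv = m²·s⁻².
So Sv⁻¹ = m⁻²·s².
Combining: cd·Sv⁻¹·A⁻¹ = cd · (m⁻²·s²) · A⁻¹ = m⁻²·s²·A⁻¹·cd.
The exponent of s is 2.

2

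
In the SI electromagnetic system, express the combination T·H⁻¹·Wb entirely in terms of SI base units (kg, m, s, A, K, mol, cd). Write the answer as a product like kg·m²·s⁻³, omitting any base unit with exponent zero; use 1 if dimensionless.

kg·s⁻²

T = Wb/m² (flux density = flux per area),
    = kg·s⁻²·A⁻¹.
H = Wb/A (inductance = flux per current),
    = kg·m²·s⁻²·A⁻².
So H⁻¹ = kg⁻¹·m⁻²·s²·A².
Wb = V·s (flux: a volt is a weber per second),
    = kg·m²·s⁻²·A⁻¹.
Combining: T·H⁻¹·Wb = (kg·s⁻²·A⁻¹) · (kg⁻¹·m⁻²·s²·A²) · (kg·m²·s⁻²·A⁻¹) = kg·s⁻².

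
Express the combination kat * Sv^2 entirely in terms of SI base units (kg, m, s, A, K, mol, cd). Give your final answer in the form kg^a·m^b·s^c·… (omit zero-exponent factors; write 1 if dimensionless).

kat = s⁻¹·mol.
Sv = m²·s⁻².
So Sv² = m⁴·s⁻⁴.
Combining: kat·Sv² = (s⁻¹·mol) · (m⁴·s⁻⁴) = m⁴·s⁻⁵·mol.

m⁴·s⁻⁵·mol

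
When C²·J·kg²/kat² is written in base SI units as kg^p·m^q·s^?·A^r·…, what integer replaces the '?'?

2

kat = mol/s = s⁻¹·mol (catalytic activity).
So kat⁻² = s²·mol⁻².
C = A·s = s·A (charge = current × time).
So C² = s²·A².
J = N·m (work = force × distance),
    = kg·m²·s⁻².
Combining: kat⁻²·C²·J·kg² = (s²·mol⁻²) · (s²·A²) · (kg·m²·s⁻²) · kg² = kg³·m²·s²·A²·mol⁻².
The exponent of s is 2.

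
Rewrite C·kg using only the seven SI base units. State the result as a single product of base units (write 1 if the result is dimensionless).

kg·s·A

C = A·s = s·A (charge = current × time).
Combining: C·kg = (s·A) · kg = kg·s·A.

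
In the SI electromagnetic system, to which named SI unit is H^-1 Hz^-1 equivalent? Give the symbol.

H = kg·m²·s⁻²·A⁻².
So H⁻¹ = kg⁻¹·m⁻²·s²·A².
Hz = s⁻¹.
So Hz⁻¹ = s.
Combining: H⁻¹·Hz⁻¹ = (kg⁻¹·m⁻²·s²·A²) · s = kg⁻¹·m⁻²·s³·A².
kg⁻¹·m⁻²·s³·A² is the base-SI form of the siemens.

S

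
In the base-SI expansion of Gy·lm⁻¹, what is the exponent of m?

2

Gy = J/kg (absorbed dose = energy per mass),
    = m²·s⁻².
lm = cd·sr = cd (luminous flux; sr is dimensionless).
So lm⁻¹ = cd⁻¹.
Combining: Gy·lm⁻¹ = (m²·s⁻²) · cd⁻¹ = m²·s⁻²·cd⁻¹.
The exponent of m is 2.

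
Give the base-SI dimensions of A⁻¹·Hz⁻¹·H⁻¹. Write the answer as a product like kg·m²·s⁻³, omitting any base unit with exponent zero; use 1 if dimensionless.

kg⁻¹·m⁻²·s³·A

Hz = s⁻¹.
So Hz⁻¹ = s.
H = kg·m²·s⁻²·A⁻².
So H⁻¹ = kg⁻¹·m⁻²·s²·A².
Combining: A⁻¹·Hz⁻¹·H⁻¹ = A⁻¹ · s · (kg⁻¹·m⁻²·s²·A²) = kg⁻¹·m⁻²·s³·A.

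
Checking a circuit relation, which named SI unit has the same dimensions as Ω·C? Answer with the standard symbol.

Wb

Ω = V/A (resistance = voltage per current),
    = kg·m²·s⁻³·A⁻².
C = A·s = s·A (charge = current × time).
Combining: Ω·C = (kg·m²·s⁻³·A⁻²) · (s·A) = kg·m²·s⁻²·A⁻¹.
kg·m²·s⁻²·A⁻¹ is the base-SI form of the weber.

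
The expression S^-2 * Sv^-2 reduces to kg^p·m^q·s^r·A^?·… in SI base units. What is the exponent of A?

-4

S = 1/Ω (conductance is reciprocal resistance),
    = kg⁻¹·m⁻²·s³·A².
So S⁻² = kg²·m⁴·s⁻⁶·A⁻⁴.
Sv = J/kg (equivalent dose = energy per mass),
    = m²·s⁻².
So Sv⁻² = m⁻⁴·s⁴.
Combining: S⁻²·Sv⁻² = (kg²·m⁴·s⁻⁶·A⁻⁴) · (m⁻⁴·s⁴) = kg²·s⁻²·A⁻⁴.
The exponent of A is -4.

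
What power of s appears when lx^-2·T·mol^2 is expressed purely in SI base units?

-2

lx = lm/m² (illuminance = luminous flux per area),
    = m⁻²·cd.
So lx⁻² = m⁴·cd⁻².
T = Wb/m² (flux density = flux per area),
    = kg·s⁻²·A⁻¹.
Combining: lx⁻²·T·mol² = (m⁴·cd⁻²) · (kg·s⁻²·A⁻¹) · mol² = kg·m⁴·s⁻²·A⁻¹·mol²·cd⁻².
The exponent of s is -2.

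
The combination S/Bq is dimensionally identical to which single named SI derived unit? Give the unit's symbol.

S = 1/Ω (conductance is reciprocal resistance),
    = kg⁻¹·m⁻²·s³·A².
Bq = 1/s = s⁻¹ (activity is decays per second).
So Bq⁻¹ = s.
Combining: S·Bq⁻¹ = (kg⁻¹·m⁻²·s³·A²) · s = kg⁻¹·m⁻²·s⁴·A².
kg⁻¹·m⁻²·s⁴·A² is the base-SI form of the farad.

F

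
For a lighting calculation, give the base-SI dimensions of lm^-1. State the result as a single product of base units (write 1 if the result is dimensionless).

cd⁻¹

lm = cd·sr = cd (luminous flux; sr is dimensionless).
So lm⁻¹ = cd⁻¹.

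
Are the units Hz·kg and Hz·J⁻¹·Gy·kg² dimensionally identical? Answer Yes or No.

Left side:
  Hz = 1/s = s⁻¹ (frequency is cycles per second).
  Combining: Hz·kg = s⁻¹ · kg = kg·s⁻¹.
Right side:
  Hz = 1/s = s⁻¹ (frequency is cycles per second).
  J = N·m (work = force × distance),
      = kg·m²·s⁻².
  So J⁻¹ = kg⁻¹·m⁻²·s².
  Gy = J/kg (absorbed dose = energy per mass),
      = m²·s⁻².
  Combining: Hz·J⁻¹·Gy·kg² = s⁻¹ · (kg⁻¹·m⁻²·s²) · (m²·s⁻²) · kg² = kg·s⁻¹.
Both reduce to kg·s⁻¹.

Yes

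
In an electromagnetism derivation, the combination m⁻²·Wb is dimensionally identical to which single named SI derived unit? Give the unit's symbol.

T

Wb = V·s (flux: a volt is a weber per second),
    = kg·m²·s⁻²·A⁻¹.
Combining: m⁻²·Wb = m⁻² · (kg·m²·s⁻²·A⁻¹) = kg·s⁻²·A⁻¹.
kg·s⁻²·A⁻¹ is the base-SI form of the tesla.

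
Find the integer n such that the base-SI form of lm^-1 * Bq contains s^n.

-1

lm = cd.
So lm⁻¹ = cd⁻¹.
Bq = s⁻¹.
Combining: lm⁻¹·Bq = cd⁻¹ · s⁻¹ = s⁻¹·cd⁻¹.
The exponent of s is -1.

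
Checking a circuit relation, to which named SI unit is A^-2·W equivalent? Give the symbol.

W = J/s (power = energy per time),
    = kg·m²·s⁻³.
Combining: A⁻²·W = A⁻² · (kg·m²·s⁻³) = kg·m²·s⁻³·A⁻².
kg·m²·s⁻³·A⁻² is the base-SI form of the ohm.

Ω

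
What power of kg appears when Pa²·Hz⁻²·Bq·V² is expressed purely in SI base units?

4

Pa = N/m² (pressure = force per area),
    = kg·m⁻¹·s⁻².
So Pa² = kg²·m⁻²·s⁻⁴.
Hz = 1/s = s⁻¹ (frequency is cycles per second).
So Hz⁻² = s².
Bq = 1/s = s⁻¹ (activity is decays per second).
V = W/A (potential = power per current),
    = kg·m²·s⁻³·A⁻¹.
So V² = kg²·m⁴·s⁻⁶·A⁻².
Combining: Pa²·Hz⁻²·Bq·V² = (kg²·m⁻²·s⁻⁴) · s² · s⁻¹ · (kg²·m⁴·s⁻⁶·A⁻²) = kg⁴·m²·s⁻⁹·A⁻².
The exponent of kg is 4.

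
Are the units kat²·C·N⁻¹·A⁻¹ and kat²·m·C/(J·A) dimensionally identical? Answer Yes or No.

Yes

Left side:
  kat = s⁻¹·mol.
  So kat² = s⁻²·mol².
  C = s·A.
  N = kg·m·s⁻².
  So N⁻¹ = kg⁻¹·m⁻¹·s².
  Combining: kat²·C·N⁻¹·A⁻¹ = (s⁻²·mol²) · (s·A) · (kg⁻¹·m⁻¹·s²) · A⁻¹ = kg⁻¹·m⁻¹·s·mol².
Right side:
  J = N·m (work = force × distance),
      = kg·m²·s⁻².
  So J⁻¹ = kg⁻¹·m⁻²·s².
  kat = mol/s = s⁻¹·mol (catalytic activity).
  So kat² = s⁻²·mol².
  C = A·s = s·A (charge = current × time).
  Combining: J⁻¹·A⁻¹·kat²·m·C = (kg⁻¹·m⁻²·s²) · A⁻¹ · (s⁻²·mol²) · m · (s·A) = kg⁻¹·m⁻¹·s·mol².
Both reduce to kg⁻¹·m⁻¹·s·mol².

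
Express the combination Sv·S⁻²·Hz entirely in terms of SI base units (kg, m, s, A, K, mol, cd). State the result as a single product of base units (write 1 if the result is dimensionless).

kg²·m⁶·s⁻⁹·A⁻⁴

Sv = J/kg (equivalent dose = energy per mass),
    = m²·s⁻².
S = 1/Ω (conductance is reciprocal resistance),
    = kg⁻¹·m⁻²·s³·A².
So S⁻² = kg²·m⁴·s⁻⁶·A⁻⁴.
Hz = 1/s = s⁻¹ (frequency is cycles per second).
Combining: Sv·S⁻²·Hz = (m²·s⁻²) · (kg²·m⁴·s⁻⁶·A⁻⁴) · s⁻¹ = kg²·m⁶·s⁻⁹·A⁻⁴.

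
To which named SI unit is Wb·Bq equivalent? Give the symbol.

Wb = V·s (flux: a volt is a weber per second),
    = kg·m²·s⁻²·A⁻¹.
Bq = 1/s = s⁻¹ (activity is decays per second).
Combining: Wb·Bq = (kg·m²·s⁻²·A⁻¹) · s⁻¹ = kg·m²·s⁻³·A⁻¹.
kg·m²·s⁻³·A⁻¹ is the base-SI form of the volt.

V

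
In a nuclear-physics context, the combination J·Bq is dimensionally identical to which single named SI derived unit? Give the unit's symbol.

J = kg·m²·s⁻².
Bq = s⁻¹.
Combining: J·Bq = (kg·m²·s⁻²) · s⁻¹ = kg·m²·s⁻³.
kg·m²·s⁻³ is the base-SI form of the watt.

W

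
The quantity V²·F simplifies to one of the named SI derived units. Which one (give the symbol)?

J

V = W/A (potential = power per current),
    = kg·m²·s⁻³·A⁻¹.
So V² = kg²·m⁴·s⁻⁶·A⁻².
F = C/V (capacitance = charge per voltage),
    = A·s/(kg·m²·s⁻³·A⁻¹) (substituting C and V),
    = kg⁻¹·m⁻²·s⁴·A².
Combining: V²·F = (kg²·m⁴·s⁻⁶·A⁻²) · (kg⁻¹·m⁻²·s⁴·A²) = kg·m²·s⁻².
kg·m²·s⁻² is the base-SI form of the joule.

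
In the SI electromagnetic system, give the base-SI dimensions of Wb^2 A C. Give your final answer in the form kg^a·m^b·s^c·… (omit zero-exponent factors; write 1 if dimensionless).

kg²·m⁴·s⁻³

Wb = kg·m²·s⁻²·A⁻¹.
So Wb² = kg²·m⁴·s⁻⁴·A⁻².
C = s·A.
Combining: Wb²·A·C = (kg²·m⁴·s⁻⁴·A⁻²) · A · (s·A) = kg²·m⁴·s⁻³.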